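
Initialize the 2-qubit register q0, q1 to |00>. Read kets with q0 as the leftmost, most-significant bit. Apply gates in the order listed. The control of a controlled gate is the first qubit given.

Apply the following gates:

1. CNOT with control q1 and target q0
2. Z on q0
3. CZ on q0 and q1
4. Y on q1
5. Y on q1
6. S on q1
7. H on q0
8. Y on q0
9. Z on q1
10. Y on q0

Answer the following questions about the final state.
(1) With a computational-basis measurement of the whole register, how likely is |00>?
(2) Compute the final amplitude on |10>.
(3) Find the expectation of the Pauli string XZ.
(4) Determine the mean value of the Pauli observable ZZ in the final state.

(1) A full measurement returns |00> with probability 1/2.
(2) |10> carries amplitude sqrt(2)/2 in the final state.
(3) The observable XZ averages to 1.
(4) The observable ZZ averages to 0.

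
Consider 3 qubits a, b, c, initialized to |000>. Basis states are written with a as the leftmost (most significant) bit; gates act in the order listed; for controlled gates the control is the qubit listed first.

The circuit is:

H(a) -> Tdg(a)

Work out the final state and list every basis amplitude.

The resulting statevector has amplitude sqrt(2)/2 on |000>, -sqrt(2)*exp(3*I*pi/4)/2 on |100>, and 0 on every other basis state.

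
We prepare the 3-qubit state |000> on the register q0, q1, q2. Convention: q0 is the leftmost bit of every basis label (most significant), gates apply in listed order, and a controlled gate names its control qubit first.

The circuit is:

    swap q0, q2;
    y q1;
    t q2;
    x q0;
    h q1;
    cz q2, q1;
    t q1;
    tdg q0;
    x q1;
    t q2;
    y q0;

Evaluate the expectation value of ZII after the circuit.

The observable ZII averages to 1.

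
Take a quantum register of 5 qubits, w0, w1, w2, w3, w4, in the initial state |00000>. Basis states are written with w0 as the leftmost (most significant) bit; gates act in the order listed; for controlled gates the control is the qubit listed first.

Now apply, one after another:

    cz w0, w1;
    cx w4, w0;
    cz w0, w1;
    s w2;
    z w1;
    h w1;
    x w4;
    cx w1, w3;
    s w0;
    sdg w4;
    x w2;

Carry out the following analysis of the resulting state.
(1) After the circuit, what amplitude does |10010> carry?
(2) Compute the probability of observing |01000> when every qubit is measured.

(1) The final state's coefficient on |10010> equals 0.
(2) A full measurement returns |01000> with probability 0.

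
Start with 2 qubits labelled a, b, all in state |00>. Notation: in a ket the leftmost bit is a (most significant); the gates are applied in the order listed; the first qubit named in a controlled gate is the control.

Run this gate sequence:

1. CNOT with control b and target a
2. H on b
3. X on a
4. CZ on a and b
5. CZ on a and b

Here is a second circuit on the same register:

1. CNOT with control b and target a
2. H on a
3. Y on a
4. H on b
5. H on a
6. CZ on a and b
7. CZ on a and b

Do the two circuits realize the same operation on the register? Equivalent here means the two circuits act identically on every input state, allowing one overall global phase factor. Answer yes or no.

No, they are not equivalent — no single phase factor reconciles the two unitaries.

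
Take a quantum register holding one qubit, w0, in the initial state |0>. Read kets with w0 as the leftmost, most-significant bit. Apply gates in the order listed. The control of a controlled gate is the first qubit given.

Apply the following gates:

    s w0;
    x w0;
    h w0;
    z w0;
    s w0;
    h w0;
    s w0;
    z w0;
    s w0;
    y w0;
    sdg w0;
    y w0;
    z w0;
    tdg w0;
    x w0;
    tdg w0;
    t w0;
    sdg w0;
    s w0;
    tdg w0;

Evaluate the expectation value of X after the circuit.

In the final state, X has expectation -1.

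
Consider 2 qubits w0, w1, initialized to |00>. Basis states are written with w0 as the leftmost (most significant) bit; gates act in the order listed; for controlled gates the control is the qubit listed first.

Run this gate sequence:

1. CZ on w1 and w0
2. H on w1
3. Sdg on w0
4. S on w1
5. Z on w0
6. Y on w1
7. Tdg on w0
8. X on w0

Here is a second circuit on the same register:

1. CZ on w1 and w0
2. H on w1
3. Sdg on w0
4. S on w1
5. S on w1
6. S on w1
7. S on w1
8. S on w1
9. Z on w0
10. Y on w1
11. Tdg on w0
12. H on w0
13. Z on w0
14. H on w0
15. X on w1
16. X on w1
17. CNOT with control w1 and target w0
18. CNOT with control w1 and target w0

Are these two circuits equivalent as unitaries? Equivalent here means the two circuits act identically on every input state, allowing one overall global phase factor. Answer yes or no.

Yes, they are equivalent — the unitaries differ by at most a global phase.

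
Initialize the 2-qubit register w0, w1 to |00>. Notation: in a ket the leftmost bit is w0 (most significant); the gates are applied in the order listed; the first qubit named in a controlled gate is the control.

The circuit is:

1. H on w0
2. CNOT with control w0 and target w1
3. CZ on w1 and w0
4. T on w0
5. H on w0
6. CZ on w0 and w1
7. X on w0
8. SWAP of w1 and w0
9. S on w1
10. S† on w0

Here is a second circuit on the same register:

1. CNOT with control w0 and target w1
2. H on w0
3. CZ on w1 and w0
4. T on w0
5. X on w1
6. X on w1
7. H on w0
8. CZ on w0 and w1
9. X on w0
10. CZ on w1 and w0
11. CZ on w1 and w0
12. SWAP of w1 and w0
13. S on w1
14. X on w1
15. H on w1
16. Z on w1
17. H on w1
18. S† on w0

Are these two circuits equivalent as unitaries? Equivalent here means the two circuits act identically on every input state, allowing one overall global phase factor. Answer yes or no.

No: there is an input state on which the two circuits produce genuinely different outputs (not merely differing by a phase).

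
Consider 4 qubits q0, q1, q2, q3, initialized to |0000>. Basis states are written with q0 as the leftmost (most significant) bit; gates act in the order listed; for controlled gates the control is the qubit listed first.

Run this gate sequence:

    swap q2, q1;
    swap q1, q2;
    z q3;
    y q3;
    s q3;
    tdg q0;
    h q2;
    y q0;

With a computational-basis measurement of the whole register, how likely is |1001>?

The probability of measuring |1001> is 1/2.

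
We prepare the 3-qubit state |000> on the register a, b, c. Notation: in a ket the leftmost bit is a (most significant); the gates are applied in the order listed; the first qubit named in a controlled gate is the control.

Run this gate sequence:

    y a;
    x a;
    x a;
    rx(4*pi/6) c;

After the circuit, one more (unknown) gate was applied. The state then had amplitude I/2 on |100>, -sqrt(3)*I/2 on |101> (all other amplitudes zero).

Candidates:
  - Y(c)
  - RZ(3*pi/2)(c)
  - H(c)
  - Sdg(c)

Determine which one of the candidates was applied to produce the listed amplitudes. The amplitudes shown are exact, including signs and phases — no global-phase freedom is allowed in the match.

The applied gate was Sdg(c). Key observation: the block from step 2 through step 3 cancels to the identity and can be dropped.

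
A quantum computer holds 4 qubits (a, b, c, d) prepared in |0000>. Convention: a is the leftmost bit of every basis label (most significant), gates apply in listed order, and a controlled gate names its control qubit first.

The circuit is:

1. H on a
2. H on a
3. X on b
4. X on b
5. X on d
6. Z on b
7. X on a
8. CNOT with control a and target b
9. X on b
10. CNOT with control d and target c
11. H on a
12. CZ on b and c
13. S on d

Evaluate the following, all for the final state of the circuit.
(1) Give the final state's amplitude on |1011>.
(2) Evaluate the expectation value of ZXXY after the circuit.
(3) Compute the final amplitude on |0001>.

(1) The amplitude on |1011> is -sqrt(2)*I/2.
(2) In the final state, ZXXY has expectation 0.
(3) The amplitude on |0001> is 0.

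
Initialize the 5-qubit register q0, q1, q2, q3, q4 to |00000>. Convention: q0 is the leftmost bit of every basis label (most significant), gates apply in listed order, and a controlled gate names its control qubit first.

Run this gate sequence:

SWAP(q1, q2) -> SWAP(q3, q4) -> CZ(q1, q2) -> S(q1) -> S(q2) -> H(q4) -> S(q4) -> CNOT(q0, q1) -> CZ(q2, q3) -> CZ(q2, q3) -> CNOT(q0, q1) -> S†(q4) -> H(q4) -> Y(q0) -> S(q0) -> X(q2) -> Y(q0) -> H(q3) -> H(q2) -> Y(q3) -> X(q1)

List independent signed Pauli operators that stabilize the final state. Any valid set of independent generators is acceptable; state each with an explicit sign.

The final state is stabilized by the group generated by -IIXII, -IIIXI, +ZIIII, -IZIII, +IIIIZ; other independent generating sets are equally valid. Key observation: steps 6-13 multiply out to the identity, so the circuit reduces to the remaining gates.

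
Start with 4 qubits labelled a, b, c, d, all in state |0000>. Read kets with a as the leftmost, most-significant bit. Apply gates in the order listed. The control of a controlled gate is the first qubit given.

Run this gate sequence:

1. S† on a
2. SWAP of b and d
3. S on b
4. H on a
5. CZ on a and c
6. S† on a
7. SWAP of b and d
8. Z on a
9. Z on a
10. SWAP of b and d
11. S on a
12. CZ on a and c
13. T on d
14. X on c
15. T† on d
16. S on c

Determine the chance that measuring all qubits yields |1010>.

Outcome |1010> occurs with probability 1/2. Key observation: gates 5-12 undo each other exactly, leaving only the rest of the circuit to track.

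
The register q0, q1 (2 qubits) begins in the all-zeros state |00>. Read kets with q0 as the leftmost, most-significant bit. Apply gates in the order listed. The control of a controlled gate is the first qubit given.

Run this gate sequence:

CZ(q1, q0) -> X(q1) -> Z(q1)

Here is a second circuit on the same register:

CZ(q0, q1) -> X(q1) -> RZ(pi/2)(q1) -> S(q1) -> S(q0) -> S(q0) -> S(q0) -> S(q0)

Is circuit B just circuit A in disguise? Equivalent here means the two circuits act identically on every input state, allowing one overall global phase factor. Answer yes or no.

Yes — the two circuits implement the same unitary up to a global phase.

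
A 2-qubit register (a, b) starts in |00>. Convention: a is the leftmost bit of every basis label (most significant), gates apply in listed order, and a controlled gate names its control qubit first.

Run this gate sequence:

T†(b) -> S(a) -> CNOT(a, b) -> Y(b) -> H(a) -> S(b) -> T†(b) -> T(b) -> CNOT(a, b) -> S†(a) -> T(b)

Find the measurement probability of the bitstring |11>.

The probability of measuring |11> is 0.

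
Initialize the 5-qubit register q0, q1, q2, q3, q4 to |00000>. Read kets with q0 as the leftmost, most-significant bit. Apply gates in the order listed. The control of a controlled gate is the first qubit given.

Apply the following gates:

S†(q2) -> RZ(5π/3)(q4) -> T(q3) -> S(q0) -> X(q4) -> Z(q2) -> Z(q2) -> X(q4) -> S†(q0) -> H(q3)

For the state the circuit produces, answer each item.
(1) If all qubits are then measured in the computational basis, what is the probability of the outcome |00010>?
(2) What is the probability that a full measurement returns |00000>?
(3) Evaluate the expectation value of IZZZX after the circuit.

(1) Outcome |00010> occurs with probability 1/2. Key observation: gates 4-9 undo each other exactly, leaving only the rest of the circuit to track.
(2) Outcome |00000> occurs with probability 1/2.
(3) In the final state, IZZZX has expectation 0.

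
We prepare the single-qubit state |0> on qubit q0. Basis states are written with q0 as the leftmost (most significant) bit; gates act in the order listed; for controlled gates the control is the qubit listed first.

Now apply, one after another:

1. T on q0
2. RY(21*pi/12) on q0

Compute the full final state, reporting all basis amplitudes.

After the circuit, the state carries amplitude -sqrt(sqrt(2) + 2)/2 on |0>, sqrt(2 - sqrt(2))/2 on |1>.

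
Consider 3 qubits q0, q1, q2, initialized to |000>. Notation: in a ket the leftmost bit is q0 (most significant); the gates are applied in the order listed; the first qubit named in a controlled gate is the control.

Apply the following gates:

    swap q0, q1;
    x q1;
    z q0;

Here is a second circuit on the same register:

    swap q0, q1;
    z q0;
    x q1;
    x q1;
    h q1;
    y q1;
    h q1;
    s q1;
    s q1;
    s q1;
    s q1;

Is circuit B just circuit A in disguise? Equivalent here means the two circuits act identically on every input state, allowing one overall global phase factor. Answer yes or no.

No: there is an input state on which the two circuits produce genuinely different outputs (not merely differing by a phase).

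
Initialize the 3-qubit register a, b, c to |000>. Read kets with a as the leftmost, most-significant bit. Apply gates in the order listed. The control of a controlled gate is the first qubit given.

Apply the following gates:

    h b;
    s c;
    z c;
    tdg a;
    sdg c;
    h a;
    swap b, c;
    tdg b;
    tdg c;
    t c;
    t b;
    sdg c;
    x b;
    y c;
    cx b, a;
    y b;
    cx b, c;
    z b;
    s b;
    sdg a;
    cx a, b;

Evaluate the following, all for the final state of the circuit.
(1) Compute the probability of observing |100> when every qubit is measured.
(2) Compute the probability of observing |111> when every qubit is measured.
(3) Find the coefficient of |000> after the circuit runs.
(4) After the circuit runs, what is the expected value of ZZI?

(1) The probability of measuring |100> is 0. Key observation: the block from step 8 through step 11 cancels to the identity and can be dropped.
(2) Outcome |111> occurs with probability 1/4.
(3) The amplitude on |000> is I/2.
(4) The expectation value of ZZI is 1.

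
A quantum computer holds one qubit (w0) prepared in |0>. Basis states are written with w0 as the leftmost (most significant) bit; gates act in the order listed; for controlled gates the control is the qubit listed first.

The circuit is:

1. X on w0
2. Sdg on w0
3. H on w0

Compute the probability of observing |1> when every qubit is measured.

Outcome |1> occurs with probability 1/2.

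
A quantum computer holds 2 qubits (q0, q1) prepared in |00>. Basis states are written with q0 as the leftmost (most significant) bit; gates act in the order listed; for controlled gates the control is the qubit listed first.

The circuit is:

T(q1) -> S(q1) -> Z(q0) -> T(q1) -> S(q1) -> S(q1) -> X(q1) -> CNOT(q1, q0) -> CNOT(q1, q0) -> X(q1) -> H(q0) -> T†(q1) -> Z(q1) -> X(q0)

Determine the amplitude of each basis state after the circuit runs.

After the circuit, the state carries amplitude sqrt(2)/2 on |00>, 0 on |01>, sqrt(2)/2 on |10>, 0 on |11>. Key observation: steps 7-10 multiply out to the identity, so the circuit reduces to the remaining gates.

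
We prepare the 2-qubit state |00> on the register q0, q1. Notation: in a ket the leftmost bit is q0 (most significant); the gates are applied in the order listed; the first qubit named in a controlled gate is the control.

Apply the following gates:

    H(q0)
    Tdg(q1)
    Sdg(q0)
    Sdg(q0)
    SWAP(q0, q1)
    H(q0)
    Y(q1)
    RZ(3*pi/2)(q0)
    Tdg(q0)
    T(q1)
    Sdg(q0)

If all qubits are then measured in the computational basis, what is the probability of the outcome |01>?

A full measurement returns |01> with probability 1/4.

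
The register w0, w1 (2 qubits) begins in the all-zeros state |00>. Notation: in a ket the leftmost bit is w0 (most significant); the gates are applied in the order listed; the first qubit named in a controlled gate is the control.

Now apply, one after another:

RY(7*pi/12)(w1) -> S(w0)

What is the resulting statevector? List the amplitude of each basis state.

The resulting statevector has amplitude -sqrt(2 - sqrt(2))/4 + sqrt(3*sqrt(2) + 6)/4 on |00>, sqrt(6 - 3*sqrt(2))/4 + sqrt(sqrt(2) + 2)/4 on |01>, 0 on |10>, 0 on |11>.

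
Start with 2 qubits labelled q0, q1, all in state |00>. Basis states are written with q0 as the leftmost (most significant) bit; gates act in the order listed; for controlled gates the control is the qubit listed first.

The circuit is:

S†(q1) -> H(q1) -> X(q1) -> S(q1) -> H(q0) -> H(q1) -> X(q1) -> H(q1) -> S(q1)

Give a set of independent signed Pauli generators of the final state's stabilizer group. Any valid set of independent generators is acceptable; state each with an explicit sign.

The stabilizer group can be generated by +XI, +IX, among other valid generating sets.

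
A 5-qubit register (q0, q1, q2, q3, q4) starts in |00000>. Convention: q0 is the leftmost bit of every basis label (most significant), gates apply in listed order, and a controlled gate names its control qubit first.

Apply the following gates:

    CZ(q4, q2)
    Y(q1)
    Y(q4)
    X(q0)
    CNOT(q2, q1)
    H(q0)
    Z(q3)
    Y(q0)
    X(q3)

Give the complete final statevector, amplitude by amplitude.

The resulting statevector has amplitude -sqrt(2)*I/2 on |01011>, -sqrt(2)*I/2 on |11011>, and 0 on every other basis state.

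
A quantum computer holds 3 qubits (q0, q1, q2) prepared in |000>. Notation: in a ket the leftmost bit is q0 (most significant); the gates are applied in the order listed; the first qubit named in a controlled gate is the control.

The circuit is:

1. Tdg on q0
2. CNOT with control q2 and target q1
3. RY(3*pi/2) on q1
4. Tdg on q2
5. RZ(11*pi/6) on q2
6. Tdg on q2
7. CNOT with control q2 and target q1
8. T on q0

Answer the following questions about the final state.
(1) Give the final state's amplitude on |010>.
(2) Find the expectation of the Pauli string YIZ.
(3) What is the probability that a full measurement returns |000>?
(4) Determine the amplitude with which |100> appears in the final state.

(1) The amplitude on |010> is -sqrt(2)*exp(I*pi/12)/2.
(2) In the final state, YIZ has expectation 0.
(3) A full measurement returns |000> with probability 1/2.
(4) |100> carries amplitude 0 in the final state.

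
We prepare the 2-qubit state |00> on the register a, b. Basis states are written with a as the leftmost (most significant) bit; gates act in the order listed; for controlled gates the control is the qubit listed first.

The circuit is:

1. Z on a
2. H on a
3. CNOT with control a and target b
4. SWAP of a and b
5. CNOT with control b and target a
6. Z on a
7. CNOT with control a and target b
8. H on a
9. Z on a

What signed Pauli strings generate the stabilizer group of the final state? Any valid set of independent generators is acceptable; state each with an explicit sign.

The stabilizer group can be generated by -XI, +IX, among other valid generating sets.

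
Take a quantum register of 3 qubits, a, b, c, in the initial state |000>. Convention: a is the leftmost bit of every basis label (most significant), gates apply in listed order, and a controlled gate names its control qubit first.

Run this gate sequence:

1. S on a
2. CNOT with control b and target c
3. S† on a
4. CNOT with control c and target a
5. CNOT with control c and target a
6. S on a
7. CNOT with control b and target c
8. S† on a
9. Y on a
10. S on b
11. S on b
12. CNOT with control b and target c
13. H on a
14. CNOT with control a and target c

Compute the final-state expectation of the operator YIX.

The observable YIX averages to 0. Key observation: gates 1-8 undo each other exactly, leaving only the rest of the circuit to track.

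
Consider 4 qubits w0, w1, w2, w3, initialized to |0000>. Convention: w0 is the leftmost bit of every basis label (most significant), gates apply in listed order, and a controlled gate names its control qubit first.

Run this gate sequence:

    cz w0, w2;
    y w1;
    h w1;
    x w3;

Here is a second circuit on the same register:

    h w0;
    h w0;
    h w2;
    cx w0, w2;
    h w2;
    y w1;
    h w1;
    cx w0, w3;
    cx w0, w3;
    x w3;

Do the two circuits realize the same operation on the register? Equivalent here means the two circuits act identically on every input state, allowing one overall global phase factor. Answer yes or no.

Yes: on every input state the two circuits agree up to one overall phase factor.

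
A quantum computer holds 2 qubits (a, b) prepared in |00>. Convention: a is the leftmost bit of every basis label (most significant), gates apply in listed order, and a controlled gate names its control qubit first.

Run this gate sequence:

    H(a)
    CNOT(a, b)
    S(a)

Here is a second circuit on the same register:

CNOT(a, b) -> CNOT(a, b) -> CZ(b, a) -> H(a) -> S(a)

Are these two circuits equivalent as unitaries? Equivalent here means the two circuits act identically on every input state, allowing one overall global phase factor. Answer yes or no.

No — the two circuits implement different unitaries, even allowing a global phase.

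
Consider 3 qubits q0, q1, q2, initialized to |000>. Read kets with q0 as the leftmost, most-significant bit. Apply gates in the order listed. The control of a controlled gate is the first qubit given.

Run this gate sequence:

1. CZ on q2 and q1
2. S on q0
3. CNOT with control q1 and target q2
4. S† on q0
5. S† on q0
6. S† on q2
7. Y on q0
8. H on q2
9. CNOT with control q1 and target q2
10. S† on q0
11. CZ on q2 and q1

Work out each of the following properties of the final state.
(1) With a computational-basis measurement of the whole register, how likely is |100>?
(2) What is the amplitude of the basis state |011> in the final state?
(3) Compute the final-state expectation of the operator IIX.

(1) A full measurement returns |100> with probability 1/2.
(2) The amplitude on |011> is 0.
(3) The expectation value of IIX is 1.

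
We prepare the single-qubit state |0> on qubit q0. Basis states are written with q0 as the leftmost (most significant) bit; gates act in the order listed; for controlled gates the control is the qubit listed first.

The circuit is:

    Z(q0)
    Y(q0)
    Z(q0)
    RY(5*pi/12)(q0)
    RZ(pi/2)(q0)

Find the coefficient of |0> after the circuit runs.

The final state's coefficient on |0> equals (-sqrt(2 - sqrt(2))/4 + sqrt(3*sqrt(2) + 6)/4)*exp(I*pi/4).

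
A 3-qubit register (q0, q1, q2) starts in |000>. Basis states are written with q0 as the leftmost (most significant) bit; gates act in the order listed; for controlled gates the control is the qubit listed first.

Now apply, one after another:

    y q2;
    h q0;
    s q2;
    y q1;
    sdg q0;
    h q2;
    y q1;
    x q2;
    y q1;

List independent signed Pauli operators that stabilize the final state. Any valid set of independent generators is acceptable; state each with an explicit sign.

The stabilizer group can be generated by -YII, -IIX, -IZI, among other valid generating sets.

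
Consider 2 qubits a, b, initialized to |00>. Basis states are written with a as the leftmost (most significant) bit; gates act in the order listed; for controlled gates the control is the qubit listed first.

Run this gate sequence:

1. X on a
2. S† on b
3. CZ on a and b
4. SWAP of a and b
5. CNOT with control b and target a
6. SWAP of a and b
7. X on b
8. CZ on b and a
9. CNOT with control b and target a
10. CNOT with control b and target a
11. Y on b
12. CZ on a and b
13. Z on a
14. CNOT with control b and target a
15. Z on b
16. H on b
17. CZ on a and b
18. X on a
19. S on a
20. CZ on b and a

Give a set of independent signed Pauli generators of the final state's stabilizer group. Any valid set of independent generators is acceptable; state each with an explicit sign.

The stabilizer group can be generated by +IX, -ZI, among other valid generating sets.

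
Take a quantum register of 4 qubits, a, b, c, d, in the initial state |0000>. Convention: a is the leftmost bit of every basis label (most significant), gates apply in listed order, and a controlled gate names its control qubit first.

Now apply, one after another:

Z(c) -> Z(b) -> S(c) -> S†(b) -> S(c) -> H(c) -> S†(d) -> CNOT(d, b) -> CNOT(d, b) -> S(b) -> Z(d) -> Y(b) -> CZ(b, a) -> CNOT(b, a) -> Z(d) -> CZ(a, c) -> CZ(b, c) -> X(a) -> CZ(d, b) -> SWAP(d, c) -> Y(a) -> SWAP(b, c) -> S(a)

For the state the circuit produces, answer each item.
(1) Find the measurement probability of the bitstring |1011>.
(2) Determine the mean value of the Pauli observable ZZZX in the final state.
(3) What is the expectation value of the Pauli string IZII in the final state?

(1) The probability of measuring |1011> is 1/2. Key observation: gates 8-9 undo each other exactly, leaving only the rest of the circuit to track.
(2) In the final state, ZZZX has expectation 1.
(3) The observable IZII averages to 1.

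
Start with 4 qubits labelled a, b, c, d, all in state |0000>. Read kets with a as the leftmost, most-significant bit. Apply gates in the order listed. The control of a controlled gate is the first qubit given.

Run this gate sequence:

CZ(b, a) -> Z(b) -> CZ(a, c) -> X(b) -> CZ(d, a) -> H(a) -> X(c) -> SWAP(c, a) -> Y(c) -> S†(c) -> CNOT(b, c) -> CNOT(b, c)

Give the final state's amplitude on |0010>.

The amplitude on |0010> is 0.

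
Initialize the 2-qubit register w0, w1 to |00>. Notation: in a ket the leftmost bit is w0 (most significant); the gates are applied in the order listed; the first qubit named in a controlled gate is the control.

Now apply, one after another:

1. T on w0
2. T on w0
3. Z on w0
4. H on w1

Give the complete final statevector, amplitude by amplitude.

The resulting statevector has amplitude sqrt(2)/2 on |00>, sqrt(2)/2 on |01>, 0 on |10>, 0 on |11>.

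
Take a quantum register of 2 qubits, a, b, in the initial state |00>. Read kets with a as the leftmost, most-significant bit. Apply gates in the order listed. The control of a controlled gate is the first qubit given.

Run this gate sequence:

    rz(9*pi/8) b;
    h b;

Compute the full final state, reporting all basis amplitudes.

The resulting statevector has amplitude -sqrt(2)*exp(7*I*pi/16)/2 on |00>, -sqrt(2)*exp(7*I*pi/16)/2 on |01>, 0 on |10>, 0 on |11>.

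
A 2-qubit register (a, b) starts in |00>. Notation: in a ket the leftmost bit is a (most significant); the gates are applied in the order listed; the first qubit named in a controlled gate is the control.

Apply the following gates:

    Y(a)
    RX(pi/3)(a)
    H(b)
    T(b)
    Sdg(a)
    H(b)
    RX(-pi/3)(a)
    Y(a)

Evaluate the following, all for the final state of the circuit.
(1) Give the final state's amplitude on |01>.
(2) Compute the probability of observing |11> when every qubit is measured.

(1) |01> carries amplitude 1/8 - 3*I/8 - exp(I*pi/4)/8 + 3*exp(3*I*pi/4)/8 in the final state.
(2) A full measurement returns |11> with probability 3/16 - 3*sqrt(2)/32.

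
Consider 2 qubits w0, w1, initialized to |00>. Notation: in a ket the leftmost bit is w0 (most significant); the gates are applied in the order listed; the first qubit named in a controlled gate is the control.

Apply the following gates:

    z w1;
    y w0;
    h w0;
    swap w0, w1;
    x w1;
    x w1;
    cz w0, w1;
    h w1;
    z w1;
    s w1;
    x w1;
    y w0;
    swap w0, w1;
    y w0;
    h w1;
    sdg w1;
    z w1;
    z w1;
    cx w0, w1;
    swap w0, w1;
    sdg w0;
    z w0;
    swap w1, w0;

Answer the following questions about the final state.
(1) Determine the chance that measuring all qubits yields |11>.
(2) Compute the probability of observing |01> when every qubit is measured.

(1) Outcome |11> occurs with probability 1/2.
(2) The probability of measuring |01> is 0.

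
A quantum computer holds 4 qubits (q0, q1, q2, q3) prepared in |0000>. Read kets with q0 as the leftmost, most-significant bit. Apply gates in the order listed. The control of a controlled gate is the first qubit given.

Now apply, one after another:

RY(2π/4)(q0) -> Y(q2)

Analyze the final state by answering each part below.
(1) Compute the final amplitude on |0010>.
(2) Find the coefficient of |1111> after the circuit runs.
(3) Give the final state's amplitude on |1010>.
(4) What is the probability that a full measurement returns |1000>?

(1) |0010> carries amplitude sqrt(2)*I/2 in the final state.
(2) |1111> carries amplitude 0 in the final state.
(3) The final state's coefficient on |1010> equals sqrt(2)*I/2.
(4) A full measurement returns |1000> with probability 0.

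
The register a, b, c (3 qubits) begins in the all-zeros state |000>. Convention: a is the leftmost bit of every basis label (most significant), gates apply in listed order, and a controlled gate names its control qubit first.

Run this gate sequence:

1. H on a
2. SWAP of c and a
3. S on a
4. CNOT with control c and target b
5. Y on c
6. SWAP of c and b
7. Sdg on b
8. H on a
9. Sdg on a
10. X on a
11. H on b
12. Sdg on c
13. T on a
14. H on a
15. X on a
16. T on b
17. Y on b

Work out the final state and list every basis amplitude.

The final amplitudes are 1/4 + exp(I*pi/4)/4 on |000>, 1/4 + exp(I*pi/4)/4 on |001>, 1/4 - exp(3*I*pi/4)/4 on |010>, -1/4 + exp(3*I*pi/4)/4 on |011>, -1/4 + exp(I*pi/4)/4 on |100>, -1/4 + exp(I*pi/4)/4 on |101>, 1/4 + exp(3*I*pi/4)/4 on |110>, -1/4 - exp(3*I*pi/4)/4 on |111>.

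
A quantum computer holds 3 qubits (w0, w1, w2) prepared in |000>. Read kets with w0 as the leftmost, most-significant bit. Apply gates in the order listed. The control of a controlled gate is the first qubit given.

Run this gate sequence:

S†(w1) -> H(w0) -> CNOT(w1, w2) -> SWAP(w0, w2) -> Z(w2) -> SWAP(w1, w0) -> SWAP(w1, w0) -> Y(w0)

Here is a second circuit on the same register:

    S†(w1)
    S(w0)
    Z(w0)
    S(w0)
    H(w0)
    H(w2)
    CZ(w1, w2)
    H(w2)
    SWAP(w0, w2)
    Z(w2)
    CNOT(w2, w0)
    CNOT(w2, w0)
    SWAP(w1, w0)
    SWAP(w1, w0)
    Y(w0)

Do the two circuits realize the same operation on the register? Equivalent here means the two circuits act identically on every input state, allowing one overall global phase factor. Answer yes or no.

Yes, they are equivalent — the unitaries differ by at most a global phase.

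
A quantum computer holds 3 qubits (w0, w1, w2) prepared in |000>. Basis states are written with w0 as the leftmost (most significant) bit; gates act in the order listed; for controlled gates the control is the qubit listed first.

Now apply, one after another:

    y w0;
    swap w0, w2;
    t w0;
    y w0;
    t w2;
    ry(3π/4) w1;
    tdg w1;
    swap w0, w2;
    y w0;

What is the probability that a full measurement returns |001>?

A full measurement returns |001> with probability 1/2 - sqrt(2)/4.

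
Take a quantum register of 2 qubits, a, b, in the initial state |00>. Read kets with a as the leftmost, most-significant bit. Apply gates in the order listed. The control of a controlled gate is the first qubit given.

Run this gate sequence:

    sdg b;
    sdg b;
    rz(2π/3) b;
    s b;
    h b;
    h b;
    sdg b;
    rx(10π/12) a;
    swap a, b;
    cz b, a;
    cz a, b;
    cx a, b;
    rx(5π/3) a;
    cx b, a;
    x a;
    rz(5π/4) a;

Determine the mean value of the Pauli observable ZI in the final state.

In the final state, ZI has expectation sqrt(3)/4.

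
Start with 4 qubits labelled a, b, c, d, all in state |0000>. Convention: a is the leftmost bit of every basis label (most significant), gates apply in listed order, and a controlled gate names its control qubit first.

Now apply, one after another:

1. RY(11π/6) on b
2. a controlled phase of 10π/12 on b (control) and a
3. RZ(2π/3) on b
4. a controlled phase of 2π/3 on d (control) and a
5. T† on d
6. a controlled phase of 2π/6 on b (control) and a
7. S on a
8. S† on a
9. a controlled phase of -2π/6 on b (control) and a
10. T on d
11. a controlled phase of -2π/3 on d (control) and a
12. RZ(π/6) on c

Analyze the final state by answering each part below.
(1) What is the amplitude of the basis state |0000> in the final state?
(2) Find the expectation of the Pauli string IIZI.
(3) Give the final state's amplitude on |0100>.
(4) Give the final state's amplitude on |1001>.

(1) The final state's coefficient on |0000> equals (sqrt(2) + sqrt(6))*exp(7*I*pi/12)/4.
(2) The expectation value of IIZI is 1.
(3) The final state's coefficient on |0100> equals (-sqrt(2) + sqrt(6))*exp(I*pi/4)/4.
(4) |1001> carries amplitude 0 in the final state.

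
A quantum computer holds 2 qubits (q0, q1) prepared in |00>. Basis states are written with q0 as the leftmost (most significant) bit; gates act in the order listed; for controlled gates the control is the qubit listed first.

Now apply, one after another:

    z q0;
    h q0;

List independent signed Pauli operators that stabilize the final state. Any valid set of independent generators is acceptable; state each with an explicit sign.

One valid set of independent stabilizer generators is +XI, +IZ (any independent generating set of the same group is equally correct).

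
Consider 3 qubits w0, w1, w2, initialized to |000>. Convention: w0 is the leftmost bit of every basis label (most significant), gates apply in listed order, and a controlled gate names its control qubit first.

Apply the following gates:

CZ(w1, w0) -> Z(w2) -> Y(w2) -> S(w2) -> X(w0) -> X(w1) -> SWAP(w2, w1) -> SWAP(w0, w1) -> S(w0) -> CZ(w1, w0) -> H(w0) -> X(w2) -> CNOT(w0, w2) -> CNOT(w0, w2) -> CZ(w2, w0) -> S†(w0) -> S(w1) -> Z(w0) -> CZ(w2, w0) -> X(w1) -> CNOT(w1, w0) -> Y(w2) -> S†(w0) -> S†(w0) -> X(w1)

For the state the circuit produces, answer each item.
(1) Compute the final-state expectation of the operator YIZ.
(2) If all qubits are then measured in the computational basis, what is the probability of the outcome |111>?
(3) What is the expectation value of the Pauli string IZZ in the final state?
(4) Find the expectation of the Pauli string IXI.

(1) The observable YIZ averages to -1. Key observation: the block from step 13 through step 14 cancels to the identity and can be dropped.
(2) The probability of measuring |111> is 1/2.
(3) In the final state, IZZ has expectation 1.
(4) The observable IXI averages to 0.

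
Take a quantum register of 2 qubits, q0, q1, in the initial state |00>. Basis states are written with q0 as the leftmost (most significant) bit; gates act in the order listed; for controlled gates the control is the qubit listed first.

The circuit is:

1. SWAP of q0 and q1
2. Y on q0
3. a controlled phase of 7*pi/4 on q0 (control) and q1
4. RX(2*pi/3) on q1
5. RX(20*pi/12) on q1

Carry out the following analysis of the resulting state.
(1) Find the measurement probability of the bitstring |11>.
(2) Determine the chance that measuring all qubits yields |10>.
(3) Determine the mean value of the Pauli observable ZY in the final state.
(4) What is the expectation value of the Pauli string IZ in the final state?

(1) A full measurement returns |11> with probability 1/4.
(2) A full measurement returns |10> with probability 3/4.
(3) The observable ZY averages to sqrt(3)/2.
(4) The expectation value of IZ is 1/2.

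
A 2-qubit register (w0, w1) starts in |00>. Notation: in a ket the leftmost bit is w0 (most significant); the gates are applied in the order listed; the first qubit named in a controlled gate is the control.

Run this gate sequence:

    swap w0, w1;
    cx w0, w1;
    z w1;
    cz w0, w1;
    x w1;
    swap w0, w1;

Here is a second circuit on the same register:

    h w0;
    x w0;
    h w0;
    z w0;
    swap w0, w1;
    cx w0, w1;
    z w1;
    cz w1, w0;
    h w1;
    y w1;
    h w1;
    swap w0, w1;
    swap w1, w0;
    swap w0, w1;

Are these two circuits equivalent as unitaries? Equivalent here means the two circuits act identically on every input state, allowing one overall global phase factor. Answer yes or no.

No: there is an input state on which the two circuits produce genuinely different outputs (not merely differing by a phase).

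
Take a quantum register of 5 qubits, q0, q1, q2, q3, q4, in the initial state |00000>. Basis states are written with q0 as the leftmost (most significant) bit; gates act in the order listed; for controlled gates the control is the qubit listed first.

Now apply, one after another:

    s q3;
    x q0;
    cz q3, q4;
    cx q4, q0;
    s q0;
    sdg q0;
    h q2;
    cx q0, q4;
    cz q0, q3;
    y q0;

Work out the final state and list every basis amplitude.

After the circuit, the state carries amplitude -sqrt(2)*I/2 on |00001>, -sqrt(2)*I/2 on |00101>, and 0 on every other basis state.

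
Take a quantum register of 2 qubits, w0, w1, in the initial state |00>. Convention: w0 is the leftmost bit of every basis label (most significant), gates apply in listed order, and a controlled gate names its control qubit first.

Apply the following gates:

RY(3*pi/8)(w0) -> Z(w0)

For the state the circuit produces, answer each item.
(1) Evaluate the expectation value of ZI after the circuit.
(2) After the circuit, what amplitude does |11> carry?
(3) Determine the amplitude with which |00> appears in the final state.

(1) The expectation value of ZI is sqrt(2 - sqrt(2))/2.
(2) The final state's coefficient on |11> equals 0.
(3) The amplitude on |00> is cos(3*pi/16).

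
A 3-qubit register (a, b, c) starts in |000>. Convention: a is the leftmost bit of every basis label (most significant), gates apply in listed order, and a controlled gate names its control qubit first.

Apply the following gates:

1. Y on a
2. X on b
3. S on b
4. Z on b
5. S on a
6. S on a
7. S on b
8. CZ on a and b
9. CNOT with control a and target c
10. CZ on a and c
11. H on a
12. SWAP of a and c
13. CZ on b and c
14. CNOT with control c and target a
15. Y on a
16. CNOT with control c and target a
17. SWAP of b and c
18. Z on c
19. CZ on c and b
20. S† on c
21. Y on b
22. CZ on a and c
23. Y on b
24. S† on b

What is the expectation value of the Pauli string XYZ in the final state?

The observable XYZ averages to 0.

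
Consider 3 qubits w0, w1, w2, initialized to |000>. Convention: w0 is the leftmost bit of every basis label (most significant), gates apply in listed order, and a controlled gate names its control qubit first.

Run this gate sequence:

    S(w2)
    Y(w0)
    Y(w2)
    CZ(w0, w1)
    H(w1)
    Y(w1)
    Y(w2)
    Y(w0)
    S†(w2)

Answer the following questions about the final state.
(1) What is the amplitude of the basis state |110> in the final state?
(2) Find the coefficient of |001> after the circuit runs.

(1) The amplitude on |110> is 0.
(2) The amplitude on |001> is 0.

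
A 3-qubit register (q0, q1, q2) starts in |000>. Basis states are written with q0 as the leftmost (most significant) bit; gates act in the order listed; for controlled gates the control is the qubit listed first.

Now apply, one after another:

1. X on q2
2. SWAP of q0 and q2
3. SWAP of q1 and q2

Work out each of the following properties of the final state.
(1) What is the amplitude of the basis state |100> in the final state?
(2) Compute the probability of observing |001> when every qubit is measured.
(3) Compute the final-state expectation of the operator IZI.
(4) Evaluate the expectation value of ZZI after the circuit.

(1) The amplitude on |100> is 1.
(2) A full measurement returns |001> with probability 0.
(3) The observable IZI averages to 1.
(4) The observable ZZI averages to -1.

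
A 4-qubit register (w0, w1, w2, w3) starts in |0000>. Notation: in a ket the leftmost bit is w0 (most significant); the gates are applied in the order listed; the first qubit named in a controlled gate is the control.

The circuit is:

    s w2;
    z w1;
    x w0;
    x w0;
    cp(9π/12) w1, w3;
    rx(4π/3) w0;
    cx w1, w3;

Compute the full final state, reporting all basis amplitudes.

The resulting statevector has amplitude -1/2 on |0000>, -sqrt(3)*I/2 on |1000>, and 0 on every other basis state.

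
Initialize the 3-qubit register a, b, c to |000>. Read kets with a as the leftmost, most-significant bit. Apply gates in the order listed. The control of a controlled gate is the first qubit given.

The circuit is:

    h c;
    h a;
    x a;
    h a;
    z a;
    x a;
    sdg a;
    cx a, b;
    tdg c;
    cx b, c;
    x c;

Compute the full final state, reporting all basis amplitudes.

The final amplitudes are -sqrt(2)*I/2 on |110>, -sqrt(2)*exp(I*pi/4)/2 on |111>, and 0 on every other basis state. Key observation: gates 2-5 undo each other exactly, leaving only the rest of the circuit to track.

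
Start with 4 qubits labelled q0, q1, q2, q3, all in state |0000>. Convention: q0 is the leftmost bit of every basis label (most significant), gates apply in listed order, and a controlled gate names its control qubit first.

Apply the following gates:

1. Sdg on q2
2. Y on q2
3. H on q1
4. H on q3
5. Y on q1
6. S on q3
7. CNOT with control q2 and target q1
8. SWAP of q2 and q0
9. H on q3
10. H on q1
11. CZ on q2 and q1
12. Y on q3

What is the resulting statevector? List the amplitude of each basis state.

The final amplitudes are 1/2 + I/2 on |1100>, 1/2 - I/2 on |1101>, and 0 on every other basis state.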